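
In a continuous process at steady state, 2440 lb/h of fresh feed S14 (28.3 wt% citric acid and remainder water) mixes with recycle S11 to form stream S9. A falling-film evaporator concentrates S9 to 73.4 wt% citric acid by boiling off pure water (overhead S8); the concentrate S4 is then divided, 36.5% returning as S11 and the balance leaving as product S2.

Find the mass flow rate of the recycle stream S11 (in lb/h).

Overall citric acid balance (none leaves overhead): citric acid in fresh feed = citric acid in product, i.e. 2440×0.283 = (1−0.365)·S4·0.734.
S4 = 690.52/(0.734×0.635) = 1481.5 lb/h.
Recycle S11 = 0.365×1481.5 = 540.75 lb/h.

540.8 lb/h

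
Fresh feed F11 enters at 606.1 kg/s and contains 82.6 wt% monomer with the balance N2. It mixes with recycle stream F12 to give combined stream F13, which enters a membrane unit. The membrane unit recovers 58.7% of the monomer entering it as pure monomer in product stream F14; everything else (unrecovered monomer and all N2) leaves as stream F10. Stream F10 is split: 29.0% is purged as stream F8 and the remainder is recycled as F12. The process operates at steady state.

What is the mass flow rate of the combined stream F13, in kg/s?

N2 enters only via F11 and leaves only via the purge: 606.1×0.174 = 0.290×(N2 in F10), and the membrane unit passes all N2, so N2 in F13 = N2 in F10 = 363.66 kg/s.
monomer in F13: m_A = 606.1×0.826 + (1−0.290)·(1−0.587)·m_A, so m_A = 500.64/0.7068 = 708.35 kg/s.
F13 = 708.35 + 363.66 = 1072 kg/s.

1072 kg/s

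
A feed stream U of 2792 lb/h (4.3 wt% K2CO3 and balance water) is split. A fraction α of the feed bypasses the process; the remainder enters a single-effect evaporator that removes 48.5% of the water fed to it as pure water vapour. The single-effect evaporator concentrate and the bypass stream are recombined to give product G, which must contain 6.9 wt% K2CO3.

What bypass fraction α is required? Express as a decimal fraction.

All 2792×0.043 = 120.06 lb/h of K2CO3 reaches G, so G = 120.06/0.069 = 1739.9 lb/h and vapour = 1052.1 lb/h.
The evaporator receives (1−α)·2792 of feed at 0.957 water and removes 0.485 of that water:
0.485×0.957×(1−α)×2792 = 1052.1
(1−α) = 1052.1/1295.9 = 0.8118;  α = 0.1882.

0.188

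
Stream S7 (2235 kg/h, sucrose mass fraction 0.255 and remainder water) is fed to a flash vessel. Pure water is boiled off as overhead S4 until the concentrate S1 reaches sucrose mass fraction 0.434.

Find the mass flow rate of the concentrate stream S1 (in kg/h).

1313 kg/h

sucrose is conserved: 2235×0.255 = 569.92 kg/h all reports to the concentrate.
Concentrate = 569.92/(target fraction) = 1313.2 kg/h.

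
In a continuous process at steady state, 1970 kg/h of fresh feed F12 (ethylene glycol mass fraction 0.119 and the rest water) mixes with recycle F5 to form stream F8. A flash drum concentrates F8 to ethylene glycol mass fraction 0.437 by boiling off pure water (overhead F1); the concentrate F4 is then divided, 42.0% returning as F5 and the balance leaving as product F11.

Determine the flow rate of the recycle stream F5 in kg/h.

388.5 kg/h

Overall ethylene glycol balance (none leaves overhead): ethylene glycol in fresh feed = ethylene glycol in product, i.e. 1970×0.119 = (1−0.420)·F4·0.437.
F4 = 234.43/(0.437×0.580) = 924.92 kg/h.
Recycle F5 = 0.420×924.92 = 388.47 kg/h.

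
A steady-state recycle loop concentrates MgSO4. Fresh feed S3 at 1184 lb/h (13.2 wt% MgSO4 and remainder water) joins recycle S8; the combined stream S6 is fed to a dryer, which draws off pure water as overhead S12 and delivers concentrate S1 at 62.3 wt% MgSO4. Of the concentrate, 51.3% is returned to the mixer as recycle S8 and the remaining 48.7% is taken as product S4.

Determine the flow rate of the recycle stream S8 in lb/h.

264.3 lb/h

Overall MgSO4 balance (none leaves overhead): MgSO4 in fresh feed = MgSO4 in product, i.e. 1184×0.132 = (1−0.513)·S1·0.623.
S1 = 156.29/(0.623×0.487) = 515.12 lb/h.
Recycle S8 = 0.513×515.12 = 264.26 lb/h.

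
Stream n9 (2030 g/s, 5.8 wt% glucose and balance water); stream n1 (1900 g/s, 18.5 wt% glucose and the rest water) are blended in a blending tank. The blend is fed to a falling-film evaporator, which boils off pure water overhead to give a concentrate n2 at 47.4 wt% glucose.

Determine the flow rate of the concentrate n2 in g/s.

glucose entering = 2030×0.058 + 1900×0.185 = 469.24 g/s.
All glucose reports to n2, so n2 = 469.24/0.474 = 989.96 g/s.

990 g/s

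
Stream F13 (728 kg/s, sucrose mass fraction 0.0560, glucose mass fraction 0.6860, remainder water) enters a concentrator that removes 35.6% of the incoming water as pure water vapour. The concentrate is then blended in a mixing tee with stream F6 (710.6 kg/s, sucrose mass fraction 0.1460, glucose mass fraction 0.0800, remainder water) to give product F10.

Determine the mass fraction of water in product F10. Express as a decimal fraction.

0.4891

Vapour removed = 0.356×0.258×728 = 66.865 kg/s; concentrate = 661.13 kg/s.
water reaching the mixer = 120.96 (from concentrate) + 710.6×0.774 = 670.96 kg/s.
Product flow = 661.13 + 710.6 = 1371.7 kg/s; water fraction = 0.4891.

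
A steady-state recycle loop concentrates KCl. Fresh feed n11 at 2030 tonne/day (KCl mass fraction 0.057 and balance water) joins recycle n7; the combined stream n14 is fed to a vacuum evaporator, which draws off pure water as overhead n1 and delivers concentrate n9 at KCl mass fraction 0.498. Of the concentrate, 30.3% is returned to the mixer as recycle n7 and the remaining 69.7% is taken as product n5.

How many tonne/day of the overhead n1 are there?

Overall KCl balance (none leaves overhead): KCl in fresh feed = KCl in product, i.e. 2030×0.057 = (1−0.303)·n9·0.498.
n9 = 115.71/(0.498×0.697) = 333.36 tonne/day.
Recycle n7 = 0.303×333.36 = 101.01 tonne/day.
Combined feed n14 = 2030 + 101.01 = 2131 tonne/day.
Overhead n1 = n14 − n9 = 2131 − 333.36 = 1797.7 tonne/day.

1798 tonne/day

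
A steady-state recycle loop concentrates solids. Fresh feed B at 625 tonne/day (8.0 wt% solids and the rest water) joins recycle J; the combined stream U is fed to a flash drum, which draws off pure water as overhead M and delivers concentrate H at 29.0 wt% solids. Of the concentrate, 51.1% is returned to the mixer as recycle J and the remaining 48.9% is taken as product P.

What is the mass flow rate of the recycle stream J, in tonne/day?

180.2 tonne/day

Overall solids balance (none leaves overhead): solids in fresh feed = solids in product, i.e. 625×0.080 = (1−0.511)·H·0.290.
H = 50/(0.290×0.489) = 352.58 tonne/day.
Recycle J = 0.511×352.58 = 180.17 tonne/day.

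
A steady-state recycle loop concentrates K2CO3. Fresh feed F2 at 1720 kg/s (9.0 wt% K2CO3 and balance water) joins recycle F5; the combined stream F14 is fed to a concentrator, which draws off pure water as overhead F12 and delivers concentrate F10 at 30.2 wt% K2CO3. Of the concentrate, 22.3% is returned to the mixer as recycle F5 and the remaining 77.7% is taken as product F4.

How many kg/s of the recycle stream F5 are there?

147.1 kg/s

Overall K2CO3 balance (none leaves overhead): K2CO3 in fresh feed = K2CO3 in product, i.e. 1720×0.090 = (1−0.223)·F10·0.302.
F10 = 154.8/(0.302×0.777) = 659.69 kg/s.
Recycle F5 = 0.223×659.69 = 147.11 kg/s.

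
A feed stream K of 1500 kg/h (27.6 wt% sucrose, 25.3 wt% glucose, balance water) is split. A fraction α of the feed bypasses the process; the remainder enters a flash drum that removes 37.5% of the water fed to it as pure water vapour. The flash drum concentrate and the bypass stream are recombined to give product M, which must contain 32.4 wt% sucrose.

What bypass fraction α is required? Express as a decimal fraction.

All 1500×0.276 = 414 kg/h of sucrose reaches M, so M = 414/0.324 = 1277.8 kg/h and vapour = 222.22 kg/h.
The evaporator receives (1−α)·1500 of feed at 0.471 water and removes 0.375 of that water:
0.375×0.471×(1−α)×1500 = 222.22
(1−α) = 222.22/264.94 = 0.8388;  α = 0.1612.

0.161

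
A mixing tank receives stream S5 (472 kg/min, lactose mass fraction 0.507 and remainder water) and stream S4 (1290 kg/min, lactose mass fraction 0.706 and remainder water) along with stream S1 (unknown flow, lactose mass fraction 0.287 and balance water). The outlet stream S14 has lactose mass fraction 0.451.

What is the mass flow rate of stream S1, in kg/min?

2167 kg/min

Let S1 be the unknown flow. Total out = 1762 + S1.
lactose balance: 1150 + 0.287·S1 = 0.451·(1762 + S1)
(0.287 − 0.451)·S1 = 0.451×1762 − 1150 = -355.38
S1 = -355.38 / -0.164 = 2167 kg/min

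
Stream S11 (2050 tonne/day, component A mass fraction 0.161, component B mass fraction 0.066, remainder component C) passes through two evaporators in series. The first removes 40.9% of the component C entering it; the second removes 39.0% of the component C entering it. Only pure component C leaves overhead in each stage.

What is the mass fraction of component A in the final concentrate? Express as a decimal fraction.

0.318

component C in feed = 2050×0.773 = 1584.7 tonne/day.
After stage 1: component C left = (1−0.409)×1584.7 = 936.53; stream total = 1401.9 tonne/day.
After stage 2: component C left = (1−0.390)×936.53 = 571.28; final concentrate = 1036.6 tonne/day.
component A fraction = 330.05/1036.6 = 0.318.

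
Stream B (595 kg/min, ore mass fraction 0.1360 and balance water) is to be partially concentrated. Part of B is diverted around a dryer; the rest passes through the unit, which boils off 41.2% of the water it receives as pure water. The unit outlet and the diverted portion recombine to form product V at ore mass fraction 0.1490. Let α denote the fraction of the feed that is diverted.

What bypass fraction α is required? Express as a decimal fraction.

All 595×0.136 = 80.92 kg/min of ore reaches V, so V = 80.92/0.149 = 543.09 kg/min and vapour = 51.913 kg/min.
The evaporator receives (1−α)·595 of feed at 0.864 water and removes 0.412 of that water:
0.412×0.864×(1−α)×595 = 51.913
(1−α) = 51.913/211.8 = 0.2451;  α = 0.7549.

0.755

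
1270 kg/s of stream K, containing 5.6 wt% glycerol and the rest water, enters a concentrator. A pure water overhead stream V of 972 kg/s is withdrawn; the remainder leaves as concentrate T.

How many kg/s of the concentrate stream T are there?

Concentrate = 1270 − 972 = 298 kg/s.

298 kg/s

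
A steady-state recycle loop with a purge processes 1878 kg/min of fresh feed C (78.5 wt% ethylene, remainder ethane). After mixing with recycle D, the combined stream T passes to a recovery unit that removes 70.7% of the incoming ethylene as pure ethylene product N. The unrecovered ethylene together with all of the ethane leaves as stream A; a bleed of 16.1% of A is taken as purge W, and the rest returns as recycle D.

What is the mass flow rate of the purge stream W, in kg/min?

ethane enters only via C and leaves only via the purge: 1878×0.215 = 0.161×(ethane in A), and the recovery unit passes all ethane, so ethane in T = ethane in A = 2507.9 kg/min.
ethylene in T: m_A = 1878×0.785 + (1−0.161)·(1−0.707)·m_A, so m_A = 1474.2/0.7542 = 1954.8 kg/min.
A = (1−0.707)×1954.8 + 2507.9 = 3080.6 kg/min.
Purge W = 0.161×3080.6 = 495.98 kg/min.

496 kg/min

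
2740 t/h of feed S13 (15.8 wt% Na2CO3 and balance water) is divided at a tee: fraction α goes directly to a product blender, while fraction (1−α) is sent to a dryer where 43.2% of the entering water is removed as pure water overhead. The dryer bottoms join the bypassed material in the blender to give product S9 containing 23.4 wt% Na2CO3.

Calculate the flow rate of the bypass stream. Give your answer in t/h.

293.5 t/h

All 2740×0.158 = 432.92 t/h of Na2CO3 reaches S9, so S9 = 432.92/0.234 = 1850.1 t/h and vapour = 889.91 t/h.
The evaporator receives (1−α)·2740 of feed at 0.842 water and removes 0.432 of that water:
0.432×0.842×(1−α)×2740 = 889.91
(1−α) = 889.91/996.66 = 0.8929;  α = 0.1071.
Bypass flow = 0.1071×2740 = 293.46 t/h.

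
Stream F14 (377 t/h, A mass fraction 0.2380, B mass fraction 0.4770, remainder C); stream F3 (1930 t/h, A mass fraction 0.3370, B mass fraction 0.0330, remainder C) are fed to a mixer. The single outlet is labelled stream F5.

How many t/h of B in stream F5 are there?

B out = B in = 377×0.477 + 1930×0.033 = 243.52 t/h.

243.5 t/h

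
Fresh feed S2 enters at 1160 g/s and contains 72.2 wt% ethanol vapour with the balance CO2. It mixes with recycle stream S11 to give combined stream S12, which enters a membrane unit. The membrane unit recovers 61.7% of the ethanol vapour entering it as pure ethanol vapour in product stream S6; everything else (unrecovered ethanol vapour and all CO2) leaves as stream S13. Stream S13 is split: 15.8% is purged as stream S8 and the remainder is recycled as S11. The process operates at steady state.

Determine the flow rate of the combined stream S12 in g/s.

CO2 enters only via S2 and leaves only via the purge: 1160×0.278 = 0.158×(CO2 in S13), and the membrane unit passes all CO2, so CO2 in S12 = CO2 in S13 = 2041 g/s.
ethanol vapour in S12: m_A = 1160×0.722 + (1−0.158)·(1−0.617)·m_A, so m_A = 837.52/0.6775 = 1236.2 g/s.
S12 = 1236.2 + 2041 = 3277.2 g/s.

3277 g/s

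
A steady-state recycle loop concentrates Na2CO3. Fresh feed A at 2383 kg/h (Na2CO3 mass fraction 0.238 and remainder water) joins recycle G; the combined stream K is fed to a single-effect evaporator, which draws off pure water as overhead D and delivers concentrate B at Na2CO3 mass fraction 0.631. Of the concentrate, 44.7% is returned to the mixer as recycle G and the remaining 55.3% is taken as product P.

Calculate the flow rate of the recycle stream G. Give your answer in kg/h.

726.5 kg/h

Overall Na2CO3 balance (none leaves overhead): Na2CO3 in fresh feed = Na2CO3 in product, i.e. 2383×0.238 = (1−0.447)·B·0.631.
B = 567.15/(0.631×0.553) = 1625.3 kg/h.
Recycle G = 0.447×1625.3 = 726.53 kg/h.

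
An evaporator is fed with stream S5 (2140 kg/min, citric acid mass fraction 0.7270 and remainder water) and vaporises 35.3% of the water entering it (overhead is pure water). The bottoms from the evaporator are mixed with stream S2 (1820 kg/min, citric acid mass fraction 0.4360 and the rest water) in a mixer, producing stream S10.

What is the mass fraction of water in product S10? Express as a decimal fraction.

0.3741

Vapour removed = 0.353×0.273×2140 = 206.23 kg/min; concentrate = 1933.8 kg/min.
water reaching the mixer = 377.99 (from concentrate) + 1820×0.564 = 1404.5 kg/min.
Product flow = 1933.8 + 1820 = 3753.8 kg/min; water fraction = 0.3741.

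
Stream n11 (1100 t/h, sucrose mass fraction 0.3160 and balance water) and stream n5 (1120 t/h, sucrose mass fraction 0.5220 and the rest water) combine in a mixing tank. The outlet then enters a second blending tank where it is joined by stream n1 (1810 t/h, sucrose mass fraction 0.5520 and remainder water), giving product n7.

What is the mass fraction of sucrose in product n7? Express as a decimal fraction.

0.4792

Overall, product flow = 4030 t/h.
sucrose in = 1100×0.316 + 1120×0.522 + 1810×0.552 = 1931.4 t/h.
sucrose fraction in n7 = 0.4792.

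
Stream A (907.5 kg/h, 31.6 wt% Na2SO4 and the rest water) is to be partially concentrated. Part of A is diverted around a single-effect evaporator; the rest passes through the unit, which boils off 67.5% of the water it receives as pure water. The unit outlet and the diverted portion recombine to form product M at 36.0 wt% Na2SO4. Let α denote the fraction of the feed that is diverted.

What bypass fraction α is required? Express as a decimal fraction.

0.735

All 907.5×0.316 = 286.77 kg/h of Na2SO4 reaches M, so M = 286.77/0.360 = 796.58 kg/h and vapour = 110.92 kg/h.
The evaporator receives (1−α)·907.5 of feed at 0.684 water and removes 0.675 of that water:
0.675×0.684×(1−α)×907.5 = 110.92
(1−α) = 110.92/418.99 = 0.2647;  α = 0.7353.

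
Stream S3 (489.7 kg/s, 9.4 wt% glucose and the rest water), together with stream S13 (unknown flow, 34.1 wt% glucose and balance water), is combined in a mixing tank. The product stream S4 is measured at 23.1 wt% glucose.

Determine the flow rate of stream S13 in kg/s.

609.9 kg/s

Let S13 be the unknown flow. Total out = 489.7 + S13.
glucose balance: 46.032 + 0.341·S13 = 0.231·(489.7 + S13)
(0.341 − 0.231)·S13 = 0.231×489.7 − 46.032 = 67.089
S13 = 67.089 / 0.110 = 609.9 kg/s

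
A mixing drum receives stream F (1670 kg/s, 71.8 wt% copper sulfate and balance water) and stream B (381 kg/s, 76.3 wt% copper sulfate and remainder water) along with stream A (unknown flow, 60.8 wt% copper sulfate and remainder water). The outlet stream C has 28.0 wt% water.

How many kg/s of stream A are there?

116.5 kg/s

Let A be the unknown flow. Total out = 2051 + A.
water balance: 561.24 + 0.392·A = 0.280·(2051 + A)
(0.392 − 0.280)·A = 0.280×2051 − 561.24 = 13.043
A = 13.043 / 0.112 = 116.46 kg/s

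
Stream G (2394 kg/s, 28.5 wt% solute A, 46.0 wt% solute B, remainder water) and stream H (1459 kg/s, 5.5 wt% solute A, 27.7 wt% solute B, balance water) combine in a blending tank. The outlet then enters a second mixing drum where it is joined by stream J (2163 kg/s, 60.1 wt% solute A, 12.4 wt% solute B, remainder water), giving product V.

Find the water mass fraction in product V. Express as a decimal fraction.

0.362

Overall, product flow = 6016 kg/s.
water in = 2394×0.255 + 1459×0.668 + 2163×0.275 = 2179.9 kg/s.
water fraction in V = 0.362.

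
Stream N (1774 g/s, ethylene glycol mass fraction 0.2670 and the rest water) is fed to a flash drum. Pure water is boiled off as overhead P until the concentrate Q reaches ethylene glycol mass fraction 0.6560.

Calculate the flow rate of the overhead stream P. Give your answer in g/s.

1052 g/s

ethylene glycol is conserved: 1774×0.267 = 473.66 g/s all reports to the concentrate.
Concentrate = 473.66/(target fraction) = 722.04 g/s.
Overhead = 1774 − 722.04 = 1052 g/s.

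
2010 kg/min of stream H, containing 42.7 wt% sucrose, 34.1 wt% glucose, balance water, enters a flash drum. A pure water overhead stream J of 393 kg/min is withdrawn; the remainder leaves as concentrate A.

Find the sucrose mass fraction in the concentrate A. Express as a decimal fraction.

0.5308

sucrose is not removed: 2010×0.427 = 858.27 kg/min of sucrose enters A.
Concentrate = 2010 − 393 = 1617 kg/min.
Mass fraction = 858.27/1617 = 0.5308.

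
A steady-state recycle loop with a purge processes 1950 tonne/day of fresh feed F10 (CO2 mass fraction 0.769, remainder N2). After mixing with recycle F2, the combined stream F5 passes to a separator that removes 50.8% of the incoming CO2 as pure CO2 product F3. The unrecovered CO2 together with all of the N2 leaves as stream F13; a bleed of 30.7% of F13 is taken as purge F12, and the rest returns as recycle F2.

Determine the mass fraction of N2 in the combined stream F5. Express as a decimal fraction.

N2 enters only via F10 and leaves only via the purge: 1950×0.231 = 0.307×(N2 in F13), and the separator passes all N2, so N2 in F5 = N2 in F13 = 1467.3 tonne/day.
CO2 in F5: m_A = 1950×0.769 + (1−0.307)·(1−0.508)·m_A, so m_A = 1499.5/0.6590 = 2275.3 tonne/day.
F5 = 2275.3 + 1467.3 = 3742.6 tonne/day.
N2 fraction in F5 = 1467.3/3742.6 = 0.392.

0.392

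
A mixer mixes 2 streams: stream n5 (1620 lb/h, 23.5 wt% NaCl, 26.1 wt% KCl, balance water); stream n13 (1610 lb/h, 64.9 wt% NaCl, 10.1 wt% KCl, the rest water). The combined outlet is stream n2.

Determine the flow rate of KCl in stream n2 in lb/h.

585.4 lb/h

KCl out = KCl in = 1620×0.261 + 1610×0.101 = 585.43 lb/h.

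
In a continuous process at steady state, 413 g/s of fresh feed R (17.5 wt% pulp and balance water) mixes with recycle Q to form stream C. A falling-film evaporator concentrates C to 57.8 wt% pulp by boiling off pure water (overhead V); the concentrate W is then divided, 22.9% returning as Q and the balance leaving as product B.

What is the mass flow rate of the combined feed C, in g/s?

Overall pulp balance (none leaves overhead): pulp in fresh feed = pulp in product, i.e. 413×0.175 = (1−0.229)·W·0.578.
W = 72.275/(0.578×0.771) = 162.18 g/s.
Recycle Q = 0.229×162.18 = 37.14 g/s.
Combined feed C = 413 + 37.14 = 450.14 g/s.

450.1 g/s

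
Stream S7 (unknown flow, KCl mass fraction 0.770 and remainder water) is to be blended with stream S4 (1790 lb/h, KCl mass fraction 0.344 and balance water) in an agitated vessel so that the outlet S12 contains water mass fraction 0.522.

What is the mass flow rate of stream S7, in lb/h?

Let S7 be the unknown flow. Total out = 1790 + S7.
water balance: 1174.2 + 0.230·S7 = 0.522·(1790 + S7)
(0.230 − 0.522)·S7 = 0.522×1790 − 1174.2 = -239.86
S7 = -239.86 / -0.292 = 821.44 lb/h

821.4 lb/h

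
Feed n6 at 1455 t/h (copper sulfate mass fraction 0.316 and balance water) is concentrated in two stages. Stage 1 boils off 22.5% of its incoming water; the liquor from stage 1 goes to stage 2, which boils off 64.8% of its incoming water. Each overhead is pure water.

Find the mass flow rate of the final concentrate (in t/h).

731.3 t/h

water in feed = 1455×0.684 = 995.22 t/h.
After stage 1: water left = (1−0.225)×995.22 = 771.3; stream total = 1231.1 t/h.
After stage 2: water left = (1−0.648)×771.3 = 271.5; final concentrate = 731.28 t/h.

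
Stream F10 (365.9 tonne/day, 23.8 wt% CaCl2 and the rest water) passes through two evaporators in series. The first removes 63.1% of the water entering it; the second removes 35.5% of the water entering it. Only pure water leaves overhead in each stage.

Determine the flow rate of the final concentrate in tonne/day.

water in feed = 365.9×0.762 = 278.82 tonne/day.
After stage 1: water left = (1−0.631)×278.82 = 102.88; stream total = 189.97 tonne/day.
After stage 2: water left = (1−0.355)×102.88 = 66.36; final concentrate = 153.44 tonne/day.

153.4 tonne/day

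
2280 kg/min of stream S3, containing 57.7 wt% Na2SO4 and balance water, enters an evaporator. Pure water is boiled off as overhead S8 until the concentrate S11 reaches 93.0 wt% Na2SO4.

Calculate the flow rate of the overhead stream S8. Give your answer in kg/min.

Na2SO4 is conserved: 2280×0.577 = 1315.6 kg/min all reports to the concentrate.
Concentrate = 1315.6/(target fraction) = 1414.6 kg/min.
Overhead = 2280 − 1414.6 = 865.42 kg/min.

865.4 kg/min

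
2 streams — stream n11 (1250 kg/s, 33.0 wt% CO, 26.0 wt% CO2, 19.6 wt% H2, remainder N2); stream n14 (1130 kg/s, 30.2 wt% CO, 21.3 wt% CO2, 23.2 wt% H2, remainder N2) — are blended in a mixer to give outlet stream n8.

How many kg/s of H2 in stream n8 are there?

507.2 kg/s

H2 out = H2 in = 1250×0.196 + 1130×0.232 = 507.16 kg/s.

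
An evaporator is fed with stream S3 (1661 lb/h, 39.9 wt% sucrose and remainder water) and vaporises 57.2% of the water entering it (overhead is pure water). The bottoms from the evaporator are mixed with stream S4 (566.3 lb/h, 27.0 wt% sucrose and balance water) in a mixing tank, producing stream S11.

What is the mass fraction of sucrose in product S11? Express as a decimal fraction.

0.492

Vapour removed = 0.572×0.601×1661 = 571.01 lb/h; concentrate = 1090 lb/h.
sucrose reaching the mixer = 662.74 (from concentrate) + 566.3×0.270 = 815.64 lb/h.
Product flow = 1090 + 566.3 = 1656.3 lb/h; sucrose fraction = 0.492.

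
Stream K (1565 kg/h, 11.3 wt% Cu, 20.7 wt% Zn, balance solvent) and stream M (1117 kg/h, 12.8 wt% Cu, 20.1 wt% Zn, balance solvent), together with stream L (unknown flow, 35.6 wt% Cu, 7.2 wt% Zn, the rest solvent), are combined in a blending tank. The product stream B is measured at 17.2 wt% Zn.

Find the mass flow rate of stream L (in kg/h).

871.7 kg/h

Let L be the unknown flow. Total out = 2682 + L.
Zn balance: 548.47 + 0.072·L = 0.172·(2682 + L)
(0.072 − 0.172)·L = 0.172×2682 − 548.47 = -87.168
L = -87.168 / -0.100 = 871.68 kg/h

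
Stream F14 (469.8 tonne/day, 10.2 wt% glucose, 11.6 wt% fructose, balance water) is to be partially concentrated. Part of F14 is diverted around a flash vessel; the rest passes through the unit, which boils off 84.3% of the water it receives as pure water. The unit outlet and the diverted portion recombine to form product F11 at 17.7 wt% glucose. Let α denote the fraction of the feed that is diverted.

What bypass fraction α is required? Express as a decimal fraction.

All 469.8×0.102 = 47.92 tonne/day of glucose reaches F11, so F11 = 47.92/0.177 = 270.73 tonne/day and vapour = 199.07 tonne/day.
The evaporator receives (1−α)·469.8 of feed at 0.782 water and removes 0.843 of that water:
0.843×0.782×(1−α)×469.8 = 199.07
(1−α) = 199.07/309.7 = 0.6428;  α = 0.3572.

0.357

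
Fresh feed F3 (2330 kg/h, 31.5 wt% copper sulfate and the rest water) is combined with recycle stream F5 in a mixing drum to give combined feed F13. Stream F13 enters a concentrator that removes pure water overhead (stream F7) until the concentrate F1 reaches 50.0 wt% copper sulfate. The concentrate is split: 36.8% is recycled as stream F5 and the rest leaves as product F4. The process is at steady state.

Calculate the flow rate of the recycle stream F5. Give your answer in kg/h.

Overall copper sulfate balance (none leaves overhead): copper sulfate in fresh feed = copper sulfate in product, i.e. 2330×0.315 = (1−0.368)·F1·0.500.
F1 = 733.95/(0.500×0.632) = 2322.6 kg/h.
Recycle F5 = 0.368×2322.6 = 854.73 kg/h.

854.7 kg/h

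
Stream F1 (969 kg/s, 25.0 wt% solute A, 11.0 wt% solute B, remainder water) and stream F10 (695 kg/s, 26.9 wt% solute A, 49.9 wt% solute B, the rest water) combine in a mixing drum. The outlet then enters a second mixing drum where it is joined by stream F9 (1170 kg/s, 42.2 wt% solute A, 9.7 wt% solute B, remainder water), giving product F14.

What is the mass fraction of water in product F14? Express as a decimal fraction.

Overall, product flow = 2834 kg/s.
water in = 969×0.640 + 695×0.232 + 1170×0.481 = 1344.2 kg/s.
water fraction in F14 = 0.474.

0.474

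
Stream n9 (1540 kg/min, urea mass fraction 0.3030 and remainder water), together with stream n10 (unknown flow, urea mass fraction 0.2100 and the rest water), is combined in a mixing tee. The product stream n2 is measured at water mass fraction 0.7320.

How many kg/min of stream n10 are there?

929.3 kg/min

Let n10 be the unknown flow. Total out = 1540 + n10.
water balance: 1073.4 + 0.790·n10 = 0.732·(1540 + n10)
(0.790 − 0.732)·n10 = 0.732×1540 − 1073.4 = 53.9
n10 = 53.9 / 0.058 = 929.31 kg/min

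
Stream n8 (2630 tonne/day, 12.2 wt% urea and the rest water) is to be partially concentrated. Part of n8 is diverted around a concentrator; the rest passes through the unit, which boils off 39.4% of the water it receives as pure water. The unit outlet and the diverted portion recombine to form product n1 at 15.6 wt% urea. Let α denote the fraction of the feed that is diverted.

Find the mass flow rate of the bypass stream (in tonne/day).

All 2630×0.122 = 320.86 tonne/day of urea reaches n1, so n1 = 320.86/0.156 = 2056.8 tonne/day and vapour = 573.21 tonne/day.
The evaporator receives (1−α)·2630 of feed at 0.878 water and removes 0.394 of that water:
0.394×0.878×(1−α)×2630 = 573.21
(1−α) = 573.21/909.8 = 0.6300;  α = 0.3700.
Bypass flow = 0.3700×2630 = 973.01 tonne/day.

973 tonne/day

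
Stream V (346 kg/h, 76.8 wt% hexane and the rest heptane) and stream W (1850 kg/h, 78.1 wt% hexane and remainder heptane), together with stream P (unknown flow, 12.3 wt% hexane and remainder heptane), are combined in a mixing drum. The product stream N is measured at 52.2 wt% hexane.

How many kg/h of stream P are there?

1414 kg/h

Let P be the unknown flow. Total out = 2196 + P.
hexane balance: 1710.6 + 0.123·P = 0.522·(2196 + P)
(0.123 − 0.522)·P = 0.522×2196 − 1710.6 = -564.27
P = -564.27 / -0.399 = 1414.2 kg/h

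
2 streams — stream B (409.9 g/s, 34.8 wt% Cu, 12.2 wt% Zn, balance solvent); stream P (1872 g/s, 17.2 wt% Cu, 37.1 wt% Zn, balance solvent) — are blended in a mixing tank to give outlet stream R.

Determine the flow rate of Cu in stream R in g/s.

464.6 g/s

Cu out = Cu in = 409.9×0.348 + 1872×0.172 = 464.63 g/s.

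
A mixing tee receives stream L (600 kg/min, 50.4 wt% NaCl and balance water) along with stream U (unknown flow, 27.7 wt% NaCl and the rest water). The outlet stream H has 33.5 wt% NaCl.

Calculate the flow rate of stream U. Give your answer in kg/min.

1748 kg/min

Let U be the unknown flow. Total out = 600 + U.
NaCl balance: 302.4 + 0.277·U = 0.335·(600 + U)
(0.277 − 0.335)·U = 0.335×600 − 302.4 = -101.4
U = -101.4 / -0.058 = 1748.3 kg/min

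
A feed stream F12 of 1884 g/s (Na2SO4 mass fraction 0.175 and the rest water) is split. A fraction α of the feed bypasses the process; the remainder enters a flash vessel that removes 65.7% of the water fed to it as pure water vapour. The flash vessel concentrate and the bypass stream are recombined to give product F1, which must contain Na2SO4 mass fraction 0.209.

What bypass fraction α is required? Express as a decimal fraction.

0.700

All 1884×0.175 = 329.7 g/s of Na2SO4 reaches F1, so F1 = 329.7/0.209 = 1577.5 g/s and vapour = 306.49 g/s.
The evaporator receives (1−α)·1884 of feed at 0.825 water and removes 0.657 of that water:
0.657×0.825×(1−α)×1884 = 306.49
(1−α) = 306.49/1021.2 = 0.3001;  α = 0.6999.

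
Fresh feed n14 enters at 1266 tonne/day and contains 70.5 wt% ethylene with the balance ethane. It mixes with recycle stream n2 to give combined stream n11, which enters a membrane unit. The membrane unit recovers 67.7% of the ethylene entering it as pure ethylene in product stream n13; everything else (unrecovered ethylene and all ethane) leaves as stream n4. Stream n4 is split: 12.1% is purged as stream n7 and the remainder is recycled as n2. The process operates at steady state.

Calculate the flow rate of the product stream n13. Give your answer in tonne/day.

ethylene in n11: m_A = 1266×0.705 + (1−0.121)·(1−0.677)·m_A, so m_A = 892.53/0.7161 = 1246.4 tonne/day.
Product n13 = 0.677×1246.4 = 843.82 tonne/day.

843.8 tonne/day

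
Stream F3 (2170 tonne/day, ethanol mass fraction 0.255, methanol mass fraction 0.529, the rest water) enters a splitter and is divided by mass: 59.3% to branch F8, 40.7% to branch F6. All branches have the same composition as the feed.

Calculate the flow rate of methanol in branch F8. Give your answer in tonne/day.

680.7 tonne/day

Branch F8 total = 0.593×2170 = 1286.8 tonne/day.
methanol in F8 = 0.529×1286.8 = 680.72 tonne/day.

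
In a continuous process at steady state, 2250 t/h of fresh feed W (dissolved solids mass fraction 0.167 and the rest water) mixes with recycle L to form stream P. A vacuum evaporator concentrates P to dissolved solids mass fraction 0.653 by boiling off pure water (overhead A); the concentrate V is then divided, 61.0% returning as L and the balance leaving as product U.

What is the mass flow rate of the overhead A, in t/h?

1675 t/h

Overall dissolved solids balance (none leaves overhead): dissolved solids in fresh feed = dissolved solids in product, i.e. 2250×0.167 = (1−0.610)·V·0.653.
V = 375.75/(0.653×0.390) = 1475.4 t/h.
Recycle L = 0.610×1475.4 = 900.02 t/h.
Combined feed P = 2250 + 900.02 = 3150 t/h.
Overhead A = P − V = 3150 − 1475.4 = 1674.6 t/h.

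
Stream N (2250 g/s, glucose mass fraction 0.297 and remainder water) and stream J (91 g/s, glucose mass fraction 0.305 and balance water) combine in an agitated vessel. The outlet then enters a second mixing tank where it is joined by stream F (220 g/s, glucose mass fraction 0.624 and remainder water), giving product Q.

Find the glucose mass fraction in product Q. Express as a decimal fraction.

0.325

Overall, product flow = 2561 g/s.
glucose in = 2250×0.297 + 91×0.305 + 220×0.624 = 833.28 g/s.
glucose fraction in Q = 0.325.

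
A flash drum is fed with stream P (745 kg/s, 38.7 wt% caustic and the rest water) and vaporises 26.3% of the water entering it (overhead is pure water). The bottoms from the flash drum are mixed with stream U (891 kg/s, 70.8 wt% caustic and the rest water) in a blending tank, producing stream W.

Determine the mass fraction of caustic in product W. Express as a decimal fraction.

Vapour removed = 0.263×0.613×745 = 120.11 kg/s; concentrate = 624.89 kg/s.
caustic reaching the mixer = 288.31 (from concentrate) + 891×0.708 = 919.14 kg/s.
Product flow = 624.89 + 891 = 1515.9 kg/s; caustic fraction = 0.606.

0.606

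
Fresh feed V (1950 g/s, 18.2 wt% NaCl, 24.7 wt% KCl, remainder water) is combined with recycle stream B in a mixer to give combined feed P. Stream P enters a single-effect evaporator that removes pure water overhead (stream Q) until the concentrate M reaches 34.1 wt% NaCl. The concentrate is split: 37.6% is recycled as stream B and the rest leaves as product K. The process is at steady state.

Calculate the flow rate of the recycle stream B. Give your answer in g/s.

627.1 g/s

Overall NaCl balance (none leaves overhead): NaCl in fresh feed = NaCl in product, i.e. 1950×0.182 = (1−0.376)·M·0.341.
M = 354.9/(0.341×0.624) = 1667.9 g/s.
Recycle B = 0.376×1667.9 = 627.13 g/s.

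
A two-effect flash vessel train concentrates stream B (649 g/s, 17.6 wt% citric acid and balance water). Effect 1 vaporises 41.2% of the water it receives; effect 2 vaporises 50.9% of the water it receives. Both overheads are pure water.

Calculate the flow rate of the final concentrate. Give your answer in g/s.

268.6 g/s

water in feed = 649×0.824 = 534.78 g/s.
After stage 1: water left = (1−0.412)×534.78 = 314.45; stream total = 428.67 g/s.
After stage 2: water left = (1−0.509)×314.45 = 154.39; final concentrate = 268.62 g/s.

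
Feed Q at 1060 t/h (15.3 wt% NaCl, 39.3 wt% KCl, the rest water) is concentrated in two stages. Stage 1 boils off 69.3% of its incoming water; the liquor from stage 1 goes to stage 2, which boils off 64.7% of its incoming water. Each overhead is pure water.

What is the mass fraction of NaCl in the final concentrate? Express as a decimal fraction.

0.2571

water in feed = 1060×0.454 = 481.24 t/h.
After stage 1: water left = (1−0.693)×481.24 = 147.74; stream total = 726.5 t/h.
After stage 2: water left = (1−0.647)×147.74 = 52.152; final concentrate = 630.91 t/h.
NaCl fraction = 162.18/630.91 = 0.2571.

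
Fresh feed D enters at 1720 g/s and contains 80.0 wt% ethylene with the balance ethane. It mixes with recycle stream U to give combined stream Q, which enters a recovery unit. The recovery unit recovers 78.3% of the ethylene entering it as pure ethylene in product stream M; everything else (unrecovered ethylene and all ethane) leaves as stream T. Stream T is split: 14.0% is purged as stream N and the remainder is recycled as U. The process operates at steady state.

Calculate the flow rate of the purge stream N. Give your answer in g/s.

ethane enters only via D and leaves only via the purge: 1720×0.200 = 0.140×(ethane in T), and the recovery unit passes all ethane, so ethane in Q = ethane in T = 2457.1 g/s.
ethylene in Q: m_A = 1720×0.800 + (1−0.140)·(1−0.783)·m_A, so m_A = 1376/0.8134 = 1691.7 g/s.
T = (1−0.783)×1691.7 + 2457.1 = 2824.2 g/s.
Purge N = 0.140×2824.2 = 395.39 g/s.

395.4 g/s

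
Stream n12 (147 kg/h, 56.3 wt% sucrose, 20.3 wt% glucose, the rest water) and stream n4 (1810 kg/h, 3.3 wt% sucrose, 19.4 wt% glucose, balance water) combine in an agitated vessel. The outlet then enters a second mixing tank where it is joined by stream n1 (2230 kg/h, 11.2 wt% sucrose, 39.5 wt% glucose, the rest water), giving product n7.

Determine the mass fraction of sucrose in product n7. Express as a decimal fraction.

Overall, product flow = 4187 kg/h.
sucrose in = 147×0.563 + 1810×0.033 + 2230×0.112 = 392.25 kg/h.
sucrose fraction in n7 = 0.0937.

0.0937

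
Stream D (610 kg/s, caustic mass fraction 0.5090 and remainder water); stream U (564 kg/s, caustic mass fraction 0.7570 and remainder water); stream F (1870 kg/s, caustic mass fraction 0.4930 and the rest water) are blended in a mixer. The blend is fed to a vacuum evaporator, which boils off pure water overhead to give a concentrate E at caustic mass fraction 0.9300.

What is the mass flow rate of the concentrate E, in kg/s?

caustic entering = 610×0.509 + 564×0.757 + 1870×0.493 = 1659.3 kg/s.
All caustic reports to E, so E = 1659.3/0.930 = 1784.2 kg/s.

1784 kg/s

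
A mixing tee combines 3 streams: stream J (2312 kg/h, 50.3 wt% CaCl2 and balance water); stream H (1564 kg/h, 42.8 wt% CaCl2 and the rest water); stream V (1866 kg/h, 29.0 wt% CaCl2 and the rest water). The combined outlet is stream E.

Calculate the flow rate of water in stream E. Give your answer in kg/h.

3369 kg/h

water out = water in = 2312×0.497 + 1564×0.572 + 1866×0.710 = 3368.5 kg/h.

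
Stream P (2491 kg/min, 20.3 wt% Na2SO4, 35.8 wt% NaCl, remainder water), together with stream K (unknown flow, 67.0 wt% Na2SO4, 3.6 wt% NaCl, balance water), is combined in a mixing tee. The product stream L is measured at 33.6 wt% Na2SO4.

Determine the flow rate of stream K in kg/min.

Let K be the unknown flow. Total out = 2491 + K.
Na2SO4 balance: 505.67 + 0.670·K = 0.336·(2491 + K)
(0.670 − 0.336)·K = 0.336×2491 − 505.67 = 331.3
K = 331.3 / 0.334 = 991.93 kg/min

991.9 kg/min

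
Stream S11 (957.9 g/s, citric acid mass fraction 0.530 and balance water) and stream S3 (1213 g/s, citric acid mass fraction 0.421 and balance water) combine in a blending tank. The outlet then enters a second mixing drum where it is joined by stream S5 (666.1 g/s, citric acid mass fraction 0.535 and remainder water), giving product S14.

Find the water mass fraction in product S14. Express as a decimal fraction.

0.515

Overall, product flow = 2837 g/s.
water in = 957.9×0.470 + 1213×0.579 + 666.1×0.465 = 1462.3 g/s.
water fraction in S14 = 0.515.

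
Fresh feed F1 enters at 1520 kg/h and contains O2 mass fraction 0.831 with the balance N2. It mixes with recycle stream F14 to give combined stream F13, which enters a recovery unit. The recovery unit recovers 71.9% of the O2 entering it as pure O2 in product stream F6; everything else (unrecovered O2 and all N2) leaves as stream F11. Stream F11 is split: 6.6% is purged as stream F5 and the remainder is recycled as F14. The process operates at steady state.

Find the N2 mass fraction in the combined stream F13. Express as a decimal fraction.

N2 enters only via F1 and leaves only via the purge: 1520×0.169 = 0.066×(N2 in F11), and the recovery unit passes all N2, so N2 in F13 = N2 in F11 = 3892.1 kg/h.
O2 in F13: m_A = 1520×0.831 + (1−0.066)·(1−0.719)·m_A, so m_A = 1263.1/0.7375 = 1712.6 kg/h.
F13 = 1712.6 + 3892.1 = 5604.7 kg/h.
N2 fraction in F13 = 3892.1/5604.7 = 0.694.

0.694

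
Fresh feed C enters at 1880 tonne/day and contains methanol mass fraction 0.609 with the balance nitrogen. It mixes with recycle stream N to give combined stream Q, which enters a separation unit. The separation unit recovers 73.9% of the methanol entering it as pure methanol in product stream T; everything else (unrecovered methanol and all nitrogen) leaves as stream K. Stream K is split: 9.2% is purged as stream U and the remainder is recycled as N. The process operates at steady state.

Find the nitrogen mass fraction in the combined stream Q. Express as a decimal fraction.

nitrogen enters only via C and leaves only via the purge: 1880×0.391 = 0.092×(nitrogen in K), and the separation unit passes all nitrogen, so nitrogen in Q = nitrogen in K = 7990 tonne/day.
methanol in Q: m_A = 1880×0.609 + (1−0.092)·(1−0.739)·m_A, so m_A = 1144.9/0.7630 = 1500.5 tonne/day.
Q = 1500.5 + 7990 = 9490.5 tonne/day.
nitrogen fraction in Q = 7990/9490.5 = 0.842.

0.842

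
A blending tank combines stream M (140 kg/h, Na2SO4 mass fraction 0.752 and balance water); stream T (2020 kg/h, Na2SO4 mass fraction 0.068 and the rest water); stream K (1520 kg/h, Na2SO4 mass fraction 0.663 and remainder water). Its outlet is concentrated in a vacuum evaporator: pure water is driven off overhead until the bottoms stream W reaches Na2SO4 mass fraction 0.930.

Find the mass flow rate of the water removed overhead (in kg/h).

2335 kg/h

Na2SO4 entering = 140×0.752 + 2020×0.068 + 1520×0.663 = 1250.4 kg/h.
All Na2SO4 reports to W, so W = 1250.4/0.930 = 1344.5 kg/h.
Total feed = 3680 kg/h; overhead = 3680 − 1344.5 = 2335.5 kg/h.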